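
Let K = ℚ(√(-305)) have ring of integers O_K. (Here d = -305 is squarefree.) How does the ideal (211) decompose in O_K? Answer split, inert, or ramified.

split — (211) = 𝔭₁𝔭₂ with 𝔭₁ ≠ 𝔭₂

-305 mod 4 = 3, hence disc K = 4·(-305) = -1220 and O_K = ℤ[√-305].
211 ∤ -1220, so 211 is unramified.
Compute (-305/211) via Euler: 117^((211-1)/2) mod 211 = 1, so (-305/211) = 1.
Legendre symbol 1 ⇒ 211 is split.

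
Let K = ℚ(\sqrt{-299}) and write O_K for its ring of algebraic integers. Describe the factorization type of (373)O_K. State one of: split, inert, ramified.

inert — (373) stays prime in O_K

-299 mod 4 = 1, hence disc K = -299 and O_K = ℤ[(1+√-299)/2].
disc(K) = -299 is not divisible by 373; 373 is unramified.
Compute (-299/373) via Euler: 74^((373-1)/2) mod 373 = 372, so (-299/373) = -1.
Legendre symbol -1 ⇒ 373 is inert.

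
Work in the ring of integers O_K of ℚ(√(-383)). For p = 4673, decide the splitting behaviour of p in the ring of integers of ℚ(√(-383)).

-383 mod 4 = 1, hence disc K = -383 and O_K = ℤ[(1+√-383)/2].
4673 ∤ -383, so 4673 is unramified.
Compute (-383/4673) via Euler: 4290^((4673-1)/2) mod 4673 = 4672, so (-383/4673) = -1.
(-383/4673) = -1, so 4673 is inert.

4673 remains inert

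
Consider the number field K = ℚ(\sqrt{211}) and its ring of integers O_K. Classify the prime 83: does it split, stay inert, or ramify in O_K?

Since 211 ≢ 1 mod 4, the ring of integers is ℤ[√211] with discriminant 4·211 = 844.
Since gcd(83, 844) = 1 the prime 83 does not ramify.
Euler's criterion: 211^41 mod 83 = 82. Thus (211|83) = -1.
Legendre symbol -1 ⇒ 83 is inert.

83 remains inert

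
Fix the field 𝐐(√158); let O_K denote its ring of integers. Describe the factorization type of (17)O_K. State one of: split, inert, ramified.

inert — (17) stays prime in O_K

Since 158 ≢ 1 mod 4, the ring of integers is ℤ[√158] with discriminant 4·158 = 632.
disc(K) = 632 is not divisible by 17; 17 is unramified.
(158/17) = 5^8 mod 17 = 16, giving Legendre symbol -1.
d is a non-residue mod p, hence 17 remains inert in O_K.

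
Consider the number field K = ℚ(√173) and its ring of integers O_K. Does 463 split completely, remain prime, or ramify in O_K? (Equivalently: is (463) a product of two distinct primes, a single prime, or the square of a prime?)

Since 173 ≡ 1 mod 4, the ring of integers is ℤ[(1+√173)/2] with discriminant 173.
463 ∤ 173, so 463 is unramified.
Euler's criterion: 173^231 mod 463 = 1. Thus (173|463) = 1.
(173/463) = 1, so 463 splits.

p splits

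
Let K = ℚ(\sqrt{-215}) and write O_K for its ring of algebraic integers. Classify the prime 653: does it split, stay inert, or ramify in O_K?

splits completely

Since -215 ≡ 1 mod 4, the ring of integers is ℤ[(1+√-215)/2] with discriminant -215.
disc(K) = -215 is not divisible by 653; 653 is unramified.
Legendre symbol by Euler's criterion: (-215/653) ≡ (-215)^326 ≡ 1 (mod 653), i.e. (-215/653) = 1.
d is a quadratic residue mod p, hence 653 splits in O_K.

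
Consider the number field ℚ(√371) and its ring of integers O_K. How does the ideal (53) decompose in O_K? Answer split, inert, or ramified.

53 is ramified

d = 371 ≡ 3 (mod 4), so O_K = ℤ[√371] and disc(K) = 4d = 1484.
Ramification test: 53 | 1484. The prime 53 ramifies in K.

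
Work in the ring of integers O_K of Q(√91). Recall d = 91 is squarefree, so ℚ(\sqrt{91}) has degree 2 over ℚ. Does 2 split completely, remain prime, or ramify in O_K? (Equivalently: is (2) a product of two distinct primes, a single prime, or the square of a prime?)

Since 91 ≢ 1 mod 4, the ring of integers is ℤ[√91] with discriminant 4·91 = 364.
Ramification test: 2 | 364. The prime 2 ramifies in K.

ramified — (2) = 𝔭²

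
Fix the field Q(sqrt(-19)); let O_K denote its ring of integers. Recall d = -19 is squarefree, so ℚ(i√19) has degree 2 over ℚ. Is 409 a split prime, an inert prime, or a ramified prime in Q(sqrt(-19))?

409 remains inert

Since -19 ≡ 1 mod 4, the ring of integers is ℤ[(1+√-19)/2] with discriminant -19.
Since gcd(409, -19) = 1 the prime 409 does not ramify.
Legendre symbol by Euler's criterion: (-19/409) ≡ (-19)^204 ≡ 408 (mod 409), i.e. (-19/409) = -1.
(-19/409) = -1, so 409 is inert.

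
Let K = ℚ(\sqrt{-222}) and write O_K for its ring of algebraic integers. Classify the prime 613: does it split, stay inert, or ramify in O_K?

613 remains inert

-222 mod 4 = 2, hence disc K = 4·(-222) = -888 and O_K = ℤ[√-222].
613 ∤ -888, so 613 is unramified.
Legendre symbol by Euler's criterion: (-222/613) ≡ (-222)^306 ≡ 612 (mod 613), i.e. (-222/613) = -1.
(-222/613) = -1, so 613 is inert.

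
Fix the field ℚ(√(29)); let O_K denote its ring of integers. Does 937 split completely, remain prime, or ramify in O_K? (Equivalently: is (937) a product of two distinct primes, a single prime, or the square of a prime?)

Since 29 ≡ 1 mod 4, the ring of integers is ℤ[(1+√29)/2] with discriminant 29.
disc(K) = 29 is not divisible by 937; 937 is unramified.
Euler's criterion: 29^468 mod 937 = 1. Thus (29|937) = 1.
Legendre symbol 1 ⇒ 937 is split.

split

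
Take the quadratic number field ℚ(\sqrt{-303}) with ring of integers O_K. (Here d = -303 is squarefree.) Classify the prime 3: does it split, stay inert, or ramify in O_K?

ramified — (3) = 𝔭²

-303 mod 4 = 1, hence disc K = -303 and O_K = ℤ[(1+√-303)/2].
Ramification test: 3 | -303. The prime 3 ramifies in K.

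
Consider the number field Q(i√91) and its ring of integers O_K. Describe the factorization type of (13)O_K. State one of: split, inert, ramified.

ramified

d = -91 ≡ 1 (mod 4), so O_K = ℤ[(1+√-91)/2] and disc(K) = d = -91.
disc(K) = -91 = 13·(-7), so p = 13 is ramified.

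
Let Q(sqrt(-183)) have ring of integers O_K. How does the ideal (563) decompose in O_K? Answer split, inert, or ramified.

Since -183 ≡ 1 mod 4, the ring of integers is ℤ[(1+√-183)/2] with discriminant -183.
563 ∤ -183, so 563 is unramified.
Compute (-183/563) via Euler: 380^((563-1)/2) mod 563 = 562, so (-183/563) = -1.
(-183/563) = -1, so 563 is inert.

remains prime (inert)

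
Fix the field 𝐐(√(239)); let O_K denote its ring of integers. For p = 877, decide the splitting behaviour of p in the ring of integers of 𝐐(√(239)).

239 mod 4 = 3, hence disc K = 4·239 = 956 and O_K = ℤ[√239].
disc(K) = 956 is not divisible by 877; 877 is unramified.
(239/877) = 239^438 mod 877 = 1, giving Legendre symbol 1.
d is a quadratic residue mod p, hence 877 splits in O_K.

p splits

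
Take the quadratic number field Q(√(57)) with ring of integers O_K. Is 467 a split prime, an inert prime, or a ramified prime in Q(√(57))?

57 mod 4 = 1, hence disc K = 57 and O_K = ℤ[(1+√57)/2].
Since gcd(467, 57) = 1 the prime 467 does not ramify.
Legendre symbol by Euler's criterion: (57/467) ≡ 57^233 ≡ 466 (mod 467), i.e. (57/467) = -1.
Legendre symbol -1 ⇒ 467 is inert.

inert — (467) stays prime in O_K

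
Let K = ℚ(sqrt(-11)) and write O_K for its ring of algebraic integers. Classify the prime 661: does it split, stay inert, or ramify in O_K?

split — (661) = 𝔭₁𝔭₂ with 𝔭₁ ≠ 𝔭₂

Since -11 ≡ 1 mod 4, the ring of integers is ℤ[(1+√-11)/2] with discriminant -11.
661 ∤ -11, so 661 is unramified.
(-11/661) = 650^330 mod 661 = 1, giving Legendre symbol 1.
d is a quadratic residue mod p, hence 661 splits in O_K.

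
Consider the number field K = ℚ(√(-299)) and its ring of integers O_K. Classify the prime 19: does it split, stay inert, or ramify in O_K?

-299 mod 4 = 1, hence disc K = -299 and O_K = ℤ[(1+√-299)/2].
Since gcd(19, -299) = 1 the prime 19 does not ramify.
(-299/19) = 5^9 mod 19 = 1, giving Legendre symbol 1.
(-299/19) = 1, so 19 splits.

split — (19) = 𝔭₁𝔭₂ with 𝔭₁ ≠ 𝔭₂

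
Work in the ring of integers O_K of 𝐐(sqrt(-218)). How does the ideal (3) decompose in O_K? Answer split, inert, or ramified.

Since -218 ≢ 1 mod 4, the ring of integers is ℤ[√-218] with discriminant 4·(-218) = -872.
3 ∤ -872, so 3 is unramified.
Compute (-218/3) via Euler: 1^((3-1)/2) mod 3 = 1, so (-218/3) = 1.
Legendre symbol 1 ⇒ 3 is split.

p splits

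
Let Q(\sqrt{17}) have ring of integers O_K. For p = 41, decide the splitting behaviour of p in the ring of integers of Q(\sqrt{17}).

Since 17 ≡ 1 mod 4, the ring of integers is ℤ[(1+√17)/2] with discriminant 17.
Since gcd(41, 17) = 1 the prime 41 does not ramify.
Euler's criterion: 17^20 mod 41 = 40. Thus (17|41) = -1.
(17/41) = -1, so 41 is inert.

inert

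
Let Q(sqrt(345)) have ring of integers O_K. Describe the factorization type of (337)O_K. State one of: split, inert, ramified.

Since 345 ≡ 1 mod 4, the ring of integers is ℤ[(1+√345)/2] with discriminant 345.
disc(K) = 345 is not divisible by 337; 337 is unramified.
(345/337) = 8^168 mod 337 = 1, giving Legendre symbol 1.
Legendre symbol 1 ⇒ 337 is split.

split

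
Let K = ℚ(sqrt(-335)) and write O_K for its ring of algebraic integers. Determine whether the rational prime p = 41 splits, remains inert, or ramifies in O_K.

41 remains inert

d = -335 ≡ 1 (mod 4), so O_K = ℤ[(1+√-335)/2] and disc(K) = d = -335.
Since gcd(41, -335) = 1 the prime 41 does not ramify.
Compute (-335/41) via Euler: 34^((41-1)/2) mod 41 = 40, so (-335/41) = -1.
Legendre symbol -1 ⇒ 41 is inert.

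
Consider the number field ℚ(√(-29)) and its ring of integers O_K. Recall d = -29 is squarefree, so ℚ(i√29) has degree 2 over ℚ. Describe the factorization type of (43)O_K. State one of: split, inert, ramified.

split — (43) = 𝔭₁𝔭₂ with 𝔭₁ ≠ 𝔭₂

Since -29 ≢ 1 mod 4, the ring of integers is ℤ[√-29] with discriminant 4·(-29) = -116.
disc(K) = -116 is not divisible by 43; 43 is unramified.
Euler's criterion: (-29)^21 mod 43 = 1. Thus (-29|43) = 1.
Legendre symbol 1 ⇒ 43 is split.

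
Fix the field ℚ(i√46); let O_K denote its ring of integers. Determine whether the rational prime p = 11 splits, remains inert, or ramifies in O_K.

11 splits in O_K

Since -46 ≢ 1 mod 4, the ring of integers is ℤ[√-46] with discriminant 4·(-46) = -184.
Since gcd(11, -184) = 1 the prime 11 does not ramify.
Legendre symbol by Euler's criterion: (-46/11) ≡ (-46)^5 ≡ 1 (mod 11), i.e. (-46/11) = 1.
(-46/11) = 1, so 11 splits.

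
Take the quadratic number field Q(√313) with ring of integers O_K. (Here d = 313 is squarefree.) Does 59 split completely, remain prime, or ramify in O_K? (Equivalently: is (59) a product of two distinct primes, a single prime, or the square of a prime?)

remains prime (inert)

d = 313 ≡ 1 (mod 4), so O_K = ℤ[(1+√313)/2] and disc(K) = d = 313.
Since gcd(59, 313) = 1 the prime 59 does not ramify.
Euler's criterion: 313^29 mod 59 = 58. Thus (313|59) = -1.
(313/59) = -1, so 59 is inert.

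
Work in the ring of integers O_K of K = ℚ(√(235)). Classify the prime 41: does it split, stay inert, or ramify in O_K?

41 remains inert

235 mod 4 = 3, hence disc K = 4·235 = 940 and O_K = ℤ[√235].
41 ∤ 940, so 41 is unramified.
Euler's criterion: 235^20 mod 41 = 40. Thus (235|41) = -1.
Legendre symbol -1 ⇒ 41 is inert.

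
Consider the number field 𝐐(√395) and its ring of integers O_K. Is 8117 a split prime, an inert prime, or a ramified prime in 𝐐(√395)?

395 mod 4 = 3, hence disc K = 4·395 = 1580 and O_K = ℤ[√395].
8117 ∤ 1580, so 8117 is unramified.
Legendre symbol by Euler's criterion: (395/8117) ≡ 395^4058 ≡ 1 (mod 8117), i.e. (395/8117) = 1.
(395/8117) = 1, so 8117 splits.

split — (8117) = 𝔭₁𝔭₂ with 𝔭₁ ≠ 𝔭₂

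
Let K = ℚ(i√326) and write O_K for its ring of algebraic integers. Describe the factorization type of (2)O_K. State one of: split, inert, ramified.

2 is ramified

d = -326 ≡ 2 (mod 4), so O_K = ℤ[√-326] and disc(K) = 4d = -1304.
Ramification test: 2 | -1304. The prime 2 ramifies in K.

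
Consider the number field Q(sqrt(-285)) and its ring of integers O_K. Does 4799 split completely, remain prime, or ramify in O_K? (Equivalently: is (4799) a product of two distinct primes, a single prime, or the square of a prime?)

Since -285 ≢ 1 mod 4, the ring of integers is ℤ[√-285] with discriminant 4·(-285) = -1140.
4799 ∤ -1140, so 4799 is unramified.
Legendre symbol by Euler's criterion: (-285/4799) ≡ (-285)^2399 ≡ 1 (mod 4799), i.e. (-285/4799) = 1.
Legendre symbol 1 ⇒ 4799 is split.

splits completely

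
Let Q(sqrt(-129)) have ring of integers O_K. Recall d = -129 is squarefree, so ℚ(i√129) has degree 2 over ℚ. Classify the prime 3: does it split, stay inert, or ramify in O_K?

d = -129 ≡ 3 (mod 4), so O_K = ℤ[√-129] and disc(K) = 4d = -516.
Ramification test: 3 | -516. The prime 3 ramifies in K.

ramifies in O_K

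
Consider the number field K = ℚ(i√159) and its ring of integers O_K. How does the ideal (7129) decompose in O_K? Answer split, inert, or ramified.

7129 remains inert

d = -159 ≡ 1 (mod 4), so O_K = ℤ[(1+√-159)/2] and disc(K) = d = -159.
7129 ∤ -159, so 7129 is unramified.
Compute (-159/7129) via Euler: 6970^((7129-1)/2) mod 7129 = 7128, so (-159/7129) = -1.
(-159/7129) = -1, so 7129 is inert.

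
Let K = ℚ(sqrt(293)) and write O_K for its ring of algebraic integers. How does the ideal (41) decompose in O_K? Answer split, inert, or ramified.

inert

Since 293 ≡ 1 mod 4, the ring of integers is ℤ[(1+√293)/2] with discriminant 293.
41 ∤ 293, so 41 is unramified.
Euler's criterion: 293^20 mod 41 = 40. Thus (293|41) = -1.
d is a non-residue mod p, hence 41 remains inert in O_K.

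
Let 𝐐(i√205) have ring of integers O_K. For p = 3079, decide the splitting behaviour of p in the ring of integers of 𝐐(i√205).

d = -205 ≡ 3 (mod 4), so O_K = ℤ[√-205] and disc(K) = 4d = -820.
disc(K) = -820 is not divisible by 3079; 3079 is unramified.
Legendre symbol by Euler's criterion: (-205/3079) ≡ (-205)^1539 ≡ 3078 (mod 3079), i.e. (-205/3079) = -1.
d is a non-residue mod p, hence 3079 remains inert in O_K.

inert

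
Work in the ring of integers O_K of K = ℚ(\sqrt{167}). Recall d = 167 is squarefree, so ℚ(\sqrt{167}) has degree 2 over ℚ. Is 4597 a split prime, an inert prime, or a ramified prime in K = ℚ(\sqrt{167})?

d = 167 ≡ 3 (mod 4), so O_K = ℤ[√167] and disc(K) = 4d = 668.
4597 ∤ 668, so 4597 is unramified.
Compute (167/4597) via Euler: 167^((4597-1)/2) mod 4597 = 1, so (167/4597) = 1.
(167/4597) = 1, so 4597 splits.

splits completely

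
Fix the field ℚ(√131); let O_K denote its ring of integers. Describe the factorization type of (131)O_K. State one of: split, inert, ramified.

131 mod 4 = 3, hence disc K = 4·131 = 524 and O_K = ℤ[√131].
disc(K) = 524 = 131·4, so p = 131 is ramified.

ramifies in O_K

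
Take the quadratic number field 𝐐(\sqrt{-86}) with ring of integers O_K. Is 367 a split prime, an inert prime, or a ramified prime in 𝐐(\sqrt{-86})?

split

-86 mod 4 = 2, hence disc K = 4·(-86) = -344 and O_K = ℤ[√-86].
disc(K) = -344 is not divisible by 367; 367 is unramified.
(-86/367) = 281^183 mod 367 = 1, giving Legendre symbol 1.
Legendre symbol 1 ⇒ 367 is split.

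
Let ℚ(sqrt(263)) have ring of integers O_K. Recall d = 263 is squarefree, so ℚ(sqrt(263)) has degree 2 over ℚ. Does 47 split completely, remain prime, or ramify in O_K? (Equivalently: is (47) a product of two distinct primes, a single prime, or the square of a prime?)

d = 263 ≡ 3 (mod 4), so O_K = ℤ[√263] and disc(K) = 4d = 1052.
disc(K) = 1052 is not divisible by 47; 47 is unramified.
Legendre symbol by Euler's criterion: (263/47) ≡ 263^23 ≡ 1 (mod 47), i.e. (263/47) = 1.
Legendre symbol 1 ⇒ 47 is split.

p splits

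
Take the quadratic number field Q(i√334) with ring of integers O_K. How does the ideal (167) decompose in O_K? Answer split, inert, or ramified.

Since -334 ≢ 1 mod 4, the ring of integers is ℤ[√-334] with discriminant 4·(-334) = -1336.
Ramification test: 167 | -1336. The prime 167 ramifies in K.

ramified — (167) = 𝔭²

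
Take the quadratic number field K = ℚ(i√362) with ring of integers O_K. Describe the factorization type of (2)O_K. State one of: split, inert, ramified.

ramified — (2) = 𝔭²

d = -362 ≡ 2 (mod 4), so O_K = ℤ[√-362] and disc(K) = 4d = -1448.
disc(K) = -1448 = 2·(-724), so p = 2 is ramified.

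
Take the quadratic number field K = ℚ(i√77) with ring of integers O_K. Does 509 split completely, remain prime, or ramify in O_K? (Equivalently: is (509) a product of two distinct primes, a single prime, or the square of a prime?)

-77 mod 4 = 3, hence disc K = 4·(-77) = -308 and O_K = ℤ[√-77].
disc(K) = -308 is not divisible by 509; 509 is unramified.
Legendre symbol by Euler's criterion: (-77/509) ≡ (-77)^254 ≡ 508 (mod 509), i.e. (-77/509) = -1.
(-77/509) = -1, so 509 is inert.

p is inert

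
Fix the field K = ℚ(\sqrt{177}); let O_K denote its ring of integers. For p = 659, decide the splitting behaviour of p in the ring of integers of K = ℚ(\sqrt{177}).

Since 177 ≡ 1 mod 4, the ring of integers is ℤ[(1+√177)/2] with discriminant 177.
659 ∤ 177, so 659 is unramified.
(177/659) = 177^329 mod 659 = 1, giving Legendre symbol 1.
d is a quadratic residue mod p, hence 659 splits in O_K.

659 splits in O_K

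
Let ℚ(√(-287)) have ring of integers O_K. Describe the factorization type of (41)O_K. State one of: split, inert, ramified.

ramifies in O_K

-287 mod 4 = 1, hence disc K = -287 and O_K = ℤ[(1+√-287)/2].
Ramification test: 41 | -287. The prime 41 ramifies in K.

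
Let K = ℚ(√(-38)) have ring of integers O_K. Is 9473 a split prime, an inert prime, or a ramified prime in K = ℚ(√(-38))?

d = -38 ≡ 2 (mod 4), so O_K = ℤ[√-38] and disc(K) = 4d = -152.
disc(K) = -152 is not divisible by 9473; 9473 is unramified.
Compute (-38/9473) via Euler: 9435^((9473-1)/2) mod 9473 = 1, so (-38/9473) = 1.
Legendre symbol 1 ⇒ 9473 is split.

split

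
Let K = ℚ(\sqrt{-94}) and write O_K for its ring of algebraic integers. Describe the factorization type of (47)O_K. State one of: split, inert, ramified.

ramified

-94 mod 4 = 2, hence disc K = 4·(-94) = -376 and O_K = ℤ[√-94].
disc(K) = -376 = 47·(-8), so p = 47 is ramified.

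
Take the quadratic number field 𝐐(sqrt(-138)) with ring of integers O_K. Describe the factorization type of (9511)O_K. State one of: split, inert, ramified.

Since -138 ≢ 1 mod 4, the ring of integers is ℤ[√-138] with discriminant 4·(-138) = -552.
9511 ∤ -552, so 9511 is unramified.
Compute (-138/9511) via Euler: 9373^((9511-1)/2) mod 9511 = 9510, so (-138/9511) = -1.
Legendre symbol -1 ⇒ 9511 is inert.

9511 remains inert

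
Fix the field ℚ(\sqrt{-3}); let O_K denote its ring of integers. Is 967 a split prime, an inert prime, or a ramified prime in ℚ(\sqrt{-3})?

split

Since -3 ≡ 1 mod 4, the ring of integers is ℤ[(1+√-3)/2] with discriminant -3.
967 ∤ -3, so 967 is unramified.
Euler's criterion: (-3)^483 mod 967 = 1. Thus (-3|967) = 1.
(-3/967) = 1, so 967 splits.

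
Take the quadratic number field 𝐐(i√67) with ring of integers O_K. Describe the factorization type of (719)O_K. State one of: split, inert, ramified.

d = -67 ≡ 1 (mod 4), so O_K = ℤ[(1+√-67)/2] and disc(K) = d = -67.
Since gcd(719, -67) = 1 the prime 719 does not ramify.
(-67/719) = 652^359 mod 719 = 1, giving Legendre symbol 1.
(-67/719) = 1, so 719 splits.

split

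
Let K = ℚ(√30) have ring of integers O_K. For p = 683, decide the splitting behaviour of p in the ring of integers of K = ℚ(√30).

split

Since 30 ≢ 1 mod 4, the ring of integers is ℤ[√30] with discriminant 4·30 = 120.
disc(K) = 120 is not divisible by 683; 683 is unramified.
Euler's criterion: 30^341 mod 683 = 1. Thus (30|683) = 1.
(30/683) = 1, so 683 splits.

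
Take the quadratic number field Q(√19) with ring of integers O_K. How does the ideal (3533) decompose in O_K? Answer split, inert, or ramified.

d = 19 ≡ 3 (mod 4), so O_K = ℤ[√19] and disc(K) = 4d = 76.
3533 ∤ 76, so 3533 is unramified.
Euler's criterion: 19^1766 mod 3533 = 3532. Thus (19|3533) = -1.
Legendre symbol -1 ⇒ 3533 is inert.

inert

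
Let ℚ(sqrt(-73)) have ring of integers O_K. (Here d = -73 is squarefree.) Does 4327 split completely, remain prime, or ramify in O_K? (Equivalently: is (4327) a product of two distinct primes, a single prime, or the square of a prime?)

Since -73 ≢ 1 mod 4, the ring of integers is ℤ[√-73] with discriminant 4·(-73) = -292.
Since gcd(4327, -292) = 1 the prime 4327 does not ramify.
Euler's criterion: (-73)^2163 mod 4327 = 1. Thus (-73|4327) = 1.
d is a quadratic residue mod p, hence 4327 splits in O_K.

split — (4327) = 𝔭₁𝔭₂ with 𝔭₁ ≠ 𝔭₂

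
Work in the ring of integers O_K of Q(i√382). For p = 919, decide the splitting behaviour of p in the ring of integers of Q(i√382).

-382 mod 4 = 2, hence disc K = 4·(-382) = -1528 and O_K = ℤ[√-382].
Since gcd(919, -1528) = 1 the prime 919 does not ramify.
(-382/919) = 537^459 mod 919 = 918, giving Legendre symbol -1.
d is a non-residue mod p, hence 919 remains inert in O_K.

p is inert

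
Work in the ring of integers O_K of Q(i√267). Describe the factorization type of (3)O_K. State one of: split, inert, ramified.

d = -267 ≡ 1 (mod 4), so O_K = ℤ[(1+√-267)/2] and disc(K) = d = -267.
disc(K) = -267 = 3·(-89), so p = 3 is ramified.

p ramifies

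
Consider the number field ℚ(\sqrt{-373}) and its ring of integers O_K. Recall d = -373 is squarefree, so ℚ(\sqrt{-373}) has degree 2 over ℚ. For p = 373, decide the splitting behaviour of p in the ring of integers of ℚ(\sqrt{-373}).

Since -373 ≢ 1 mod 4, the ring of integers is ℤ[√-373] with discriminant 4·(-373) = -1492.
Ramification test: 373 | -1492. The prime 373 ramifies in K.

ramified — (373) = 𝔭²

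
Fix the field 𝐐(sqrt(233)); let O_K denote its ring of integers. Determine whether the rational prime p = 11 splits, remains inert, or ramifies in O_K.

Since 233 ≡ 1 mod 4, the ring of integers is ℤ[(1+√233)/2] with discriminant 233.
Since gcd(11, 233) = 1 the prime 11 does not ramify.
Euler's criterion: 233^5 mod 11 = 10. Thus (233|11) = -1.
(233/11) = -1, so 11 is inert.

11 remains inert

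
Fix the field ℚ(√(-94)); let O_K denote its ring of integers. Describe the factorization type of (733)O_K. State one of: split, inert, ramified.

Since -94 ≢ 1 mod 4, the ring of integers is ℤ[√-94] with discriminant 4·(-94) = -376.
733 ∤ -376, so 733 is unramified.
(-94/733) = 639^366 mod 733 = 732, giving Legendre symbol -1.
d is a non-residue mod p, hence 733 remains inert in O_K.

733 remains inert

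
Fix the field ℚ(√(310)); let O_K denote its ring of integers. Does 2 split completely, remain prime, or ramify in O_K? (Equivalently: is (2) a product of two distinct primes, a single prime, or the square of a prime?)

p ramifies

Since 310 ≢ 1 mod 4, the ring of integers is ℤ[√310] with discriminant 4·310 = 1240.
2 divides disc(K) = 1240, so 2 ramifies.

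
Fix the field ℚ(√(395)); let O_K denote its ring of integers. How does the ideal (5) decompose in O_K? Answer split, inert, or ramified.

ramifies in O_K

395 mod 4 = 3, hence disc K = 4·395 = 1580 and O_K = ℤ[√395].
Ramification test: 5 | 1580. The prime 5 ramifies in K.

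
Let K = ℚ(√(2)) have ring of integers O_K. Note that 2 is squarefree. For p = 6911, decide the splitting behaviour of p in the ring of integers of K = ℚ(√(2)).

2 mod 4 = 2, hence disc K = 4·2 = 8 and O_K = ℤ[√2].
disc(K) = 8 is not divisible by 6911; 6911 is unramified.
Legendre symbol by Euler's criterion: (2/6911) ≡ 2^3455 ≡ 1 (mod 6911), i.e. (2/6911) = 1.
d is a quadratic residue mod p, hence 6911 splits in O_K.

p splits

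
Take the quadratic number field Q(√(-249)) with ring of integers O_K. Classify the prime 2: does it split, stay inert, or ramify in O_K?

Since -249 ≢ 1 mod 4, the ring of integers is ℤ[√-249] with discriminant 4·(-249) = -996.
disc(K) = -996 = 2·(-498), so p = 2 is ramified.

ramifies in O_K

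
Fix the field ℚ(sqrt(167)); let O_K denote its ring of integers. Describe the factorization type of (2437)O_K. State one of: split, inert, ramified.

p splits

167 mod 4 = 3, hence disc K = 4·167 = 668 and O_K = ℤ[√167].
2437 ∤ 668, so 2437 is unramified.
Euler's criterion: 167^1218 mod 2437 = 1. Thus (167|2437) = 1.
Legendre symbol 1 ⇒ 2437 is split.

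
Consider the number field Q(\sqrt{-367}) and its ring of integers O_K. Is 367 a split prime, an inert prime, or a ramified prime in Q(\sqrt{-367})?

d = -367 ≡ 1 (mod 4), so O_K = ℤ[(1+√-367)/2] and disc(K) = d = -367.
367 divides disc(K) = -367, so 367 ramifies.

ramifies in O_K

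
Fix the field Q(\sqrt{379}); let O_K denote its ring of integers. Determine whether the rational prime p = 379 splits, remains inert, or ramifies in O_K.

ramifies in O_K

d = 379 ≡ 3 (mod 4), so O_K = ℤ[√379] and disc(K) = 4d = 1516.
379 divides disc(K) = 1516, so 379 ramifies.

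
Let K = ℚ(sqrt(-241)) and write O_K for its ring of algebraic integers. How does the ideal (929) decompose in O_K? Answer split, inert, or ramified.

d = -241 ≡ 3 (mod 4), so O_K = ℤ[√-241] and disc(K) = 4d = -964.
929 ∤ -964, so 929 is unramified.
Euler's criterion: (-241)^464 mod 929 = 928. Thus (-241|929) = -1.
(-241/929) = -1, so 929 is inert.

remains prime (inert)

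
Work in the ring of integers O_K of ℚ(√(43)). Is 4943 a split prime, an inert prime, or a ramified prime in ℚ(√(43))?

d = 43 ≡ 3 (mod 4), so O_K = ℤ[√43] and disc(K) = 4d = 172.
4943 ∤ 172, so 4943 is unramified.
Compute (43/4943) via Euler: 43^((4943-1)/2) mod 4943 = 4942, so (43/4943) = -1.
(43/4943) = -1, so 4943 is inert.

inert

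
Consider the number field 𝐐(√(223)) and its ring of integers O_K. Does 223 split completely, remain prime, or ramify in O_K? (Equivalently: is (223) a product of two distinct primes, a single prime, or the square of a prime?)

ramified

223 mod 4 = 3, hence disc K = 4·223 = 892 and O_K = ℤ[√223].
disc(K) = 892 = 223·4, so p = 223 is ramified.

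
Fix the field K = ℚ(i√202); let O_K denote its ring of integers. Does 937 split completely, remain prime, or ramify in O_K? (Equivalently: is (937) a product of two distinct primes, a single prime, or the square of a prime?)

-202 mod 4 = 2, hence disc K = 4·(-202) = -808 and O_K = ℤ[√-202].
937 ∤ -808, so 937 is unramified.
Legendre symbol by Euler's criterion: (-202/937) ≡ (-202)^468 ≡ 936 (mod 937), i.e. (-202/937) = -1.
Legendre symbol -1 ⇒ 937 is inert.

inert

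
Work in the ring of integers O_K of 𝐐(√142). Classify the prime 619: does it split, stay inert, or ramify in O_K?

inert

Since 142 ≢ 1 mod 4, the ring of integers is ℤ[√142] with discriminant 4·142 = 568.
619 ∤ 568, so 619 is unramified.
(142/619) = 142^309 mod 619 = 618, giving Legendre symbol -1.
Legendre symbol -1 ⇒ 619 is inert.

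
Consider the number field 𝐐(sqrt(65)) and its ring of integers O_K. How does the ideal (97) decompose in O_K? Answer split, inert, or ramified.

Since 65 ≡ 1 mod 4, the ring of integers is ℤ[(1+√65)/2] with discriminant 65.
97 ∤ 65, so 97 is unramified.
(65/97) = 65^48 mod 97 = 1, giving Legendre symbol 1.
Legendre symbol 1 ⇒ 97 is split.

split — (97) = 𝔭₁𝔭₂ with 𝔭₁ ≠ 𝔭₂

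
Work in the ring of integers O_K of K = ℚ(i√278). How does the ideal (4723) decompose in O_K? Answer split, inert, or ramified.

-278 mod 4 = 2, hence disc K = 4·(-278) = -1112 and O_K = ℤ[√-278].
disc(K) = -1112 is not divisible by 4723; 4723 is unramified.
(-278/4723) = 4445^2361 mod 4723 = 4722, giving Legendre symbol -1.
(-278/4723) = -1, so 4723 is inert.

inert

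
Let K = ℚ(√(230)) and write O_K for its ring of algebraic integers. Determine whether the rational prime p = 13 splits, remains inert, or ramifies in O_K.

230 mod 4 = 2, hence disc K = 4·230 = 920 and O_K = ℤ[√230].
disc(K) = 920 is not divisible by 13; 13 is unramified.
Legendre symbol by Euler's criterion: (230/13) ≡ 230^6 ≡ 1 (mod 13), i.e. (230/13) = 1.
(230/13) = 1, so 13 splits.

split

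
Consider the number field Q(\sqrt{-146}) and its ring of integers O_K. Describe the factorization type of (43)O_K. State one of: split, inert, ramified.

43 remains inert

d = -146 ≡ 2 (mod 4), so O_K = ℤ[√-146] and disc(K) = 4d = -584.
Since gcd(43, -584) = 1 the prime 43 does not ramify.
Compute (-146/43) via Euler: 26^((43-1)/2) mod 43 = 42, so (-146/43) = -1.
(-146/43) = -1, so 43 is inert.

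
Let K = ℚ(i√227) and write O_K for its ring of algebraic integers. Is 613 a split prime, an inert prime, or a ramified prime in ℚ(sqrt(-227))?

d = -227 ≡ 1 (mod 4), so O_K = ℤ[(1+√-227)/2] and disc(K) = d = -227.
613 ∤ -227, so 613 is unramified.
(-227/613) = 386^306 mod 613 = 1, giving Legendre symbol 1.
(-227/613) = 1, so 613 splits.

p splits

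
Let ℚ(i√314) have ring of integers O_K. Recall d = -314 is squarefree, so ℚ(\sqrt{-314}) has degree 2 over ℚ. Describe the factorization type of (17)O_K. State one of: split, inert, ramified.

Since -314 ≢ 1 mod 4, the ring of integers is ℤ[√-314] with discriminant 4·(-314) = -1256.
Since gcd(17, -1256) = 1 the prime 17 does not ramify.
Euler's criterion: (-314)^8 mod 17 = 1. Thus (-314|17) = 1.
(-314/17) = 1, so 17 splits.

split — (17) = 𝔭₁𝔭₂ with 𝔭₁ ≠ 𝔭₂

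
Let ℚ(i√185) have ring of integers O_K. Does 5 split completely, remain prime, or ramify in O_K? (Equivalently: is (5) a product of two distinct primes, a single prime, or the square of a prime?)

-185 mod 4 = 3, hence disc K = 4·(-185) = -740 and O_K = ℤ[√-185].
Ramification test: 5 | -740. The prime 5 ramifies in K.

p ramifies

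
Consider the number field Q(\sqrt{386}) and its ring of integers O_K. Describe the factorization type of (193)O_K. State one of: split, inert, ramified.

Since 386 ≢ 1 mod 4, the ring of integers is ℤ[√386] with discriminant 4·386 = 1544.
Ramification test: 193 | 1544. The prime 193 ramifies in K.

p ramifies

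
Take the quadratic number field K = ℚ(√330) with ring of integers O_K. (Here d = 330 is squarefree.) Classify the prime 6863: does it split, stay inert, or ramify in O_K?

330 mod 4 = 2, hence disc K = 4·330 = 1320 and O_K = ℤ[√330].
disc(K) = 1320 is not divisible by 6863; 6863 is unramified.
Legendre symbol by Euler's criterion: (330/6863) ≡ 330^3431 ≡ 6862 (mod 6863), i.e. (330/6863) = -1.
(330/6863) = -1, so 6863 is inert.

p is inert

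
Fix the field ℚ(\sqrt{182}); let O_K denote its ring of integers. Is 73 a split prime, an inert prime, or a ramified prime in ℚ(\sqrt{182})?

Since 182 ≢ 1 mod 4, the ring of integers is ℤ[√182] with discriminant 4·182 = 728.
Since gcd(73, 728) = 1 the prime 73 does not ramify.
Compute (182/73) via Euler: 36^((73-1)/2) mod 73 = 1, so (182/73) = 1.
Legendre symbol 1 ⇒ 73 is split.

p splits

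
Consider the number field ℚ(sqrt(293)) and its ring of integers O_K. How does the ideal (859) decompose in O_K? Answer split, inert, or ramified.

Since 293 ≡ 1 mod 4, the ring of integers is ℤ[(1+√293)/2] with discriminant 293.
859 ∤ 293, so 859 is unramified.
Legendre symbol by Euler's criterion: (293/859) ≡ 293^429 ≡ 858 (mod 859), i.e. (293/859) = -1.
(293/859) = -1, so 859 is inert.

remains prime (inert)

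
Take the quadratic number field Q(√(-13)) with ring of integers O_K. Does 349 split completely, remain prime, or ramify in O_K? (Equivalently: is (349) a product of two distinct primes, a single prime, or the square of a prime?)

Since -13 ≢ 1 mod 4, the ring of integers is ℤ[√-13] with discriminant 4·(-13) = -52.
disc(K) = -52 is not divisible by 349; 349 is unramified.
Compute (-13/349) via Euler: 336^((349-1)/2) mod 349 = 348, so (-13/349) = -1.
d is a non-residue mod p, hence 349 remains inert in O_K.

remains prime (inert)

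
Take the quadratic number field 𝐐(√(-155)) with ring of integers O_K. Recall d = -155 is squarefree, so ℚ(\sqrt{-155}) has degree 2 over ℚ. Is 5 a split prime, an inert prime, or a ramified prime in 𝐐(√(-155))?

-155 mod 4 = 1, hence disc K = -155 and O_K = ℤ[(1+√-155)/2].
5 divides disc(K) = -155, so 5 ramifies.

5 is ramified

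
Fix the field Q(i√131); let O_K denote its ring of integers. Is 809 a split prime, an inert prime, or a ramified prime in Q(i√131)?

Since -131 ≡ 1 mod 4, the ring of integers is ℤ[(1+√-131)/2] with discriminant -131.
disc(K) = -131 is not divisible by 809; 809 is unramified.
Compute (-131/809) via Euler: 678^((809-1)/2) mod 809 = 808, so (-131/809) = -1.
Legendre symbol -1 ⇒ 809 is inert.

remains prime (inert)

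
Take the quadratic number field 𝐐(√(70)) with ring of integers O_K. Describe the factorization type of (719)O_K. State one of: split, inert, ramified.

70 mod 4 = 2, hence disc K = 4·70 = 280 and O_K = ℤ[√70].
719 ∤ 280, so 719 is unramified.
Euler's criterion: 70^359 mod 719 = 1. Thus (70|719) = 1.
(70/719) = 1, so 719 splits.

719 splits in O_K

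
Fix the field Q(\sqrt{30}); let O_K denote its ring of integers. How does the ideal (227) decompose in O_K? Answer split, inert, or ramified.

Since 30 ≢ 1 mod 4, the ring of integers is ℤ[√30] with discriminant 4·30 = 120.
Since gcd(227, 120) = 1 the prime 227 does not ramify.
Legendre symbol by Euler's criterion: (30/227) ≡ 30^113 ≡ 1 (mod 227), i.e. (30/227) = 1.
d is a quadratic residue mod p, hence 227 splits in O_K.

227 splits in O_K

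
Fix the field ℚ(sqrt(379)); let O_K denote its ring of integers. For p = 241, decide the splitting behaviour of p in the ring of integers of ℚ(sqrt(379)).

inert

Since 379 ≢ 1 mod 4, the ring of integers is ℤ[√379] with discriminant 4·379 = 1516.
Since gcd(241, 1516) = 1 the prime 241 does not ramify.
Compute (379/241) via Euler: 138^((241-1)/2) mod 241 = 240, so (379/241) = -1.
Legendre symbol -1 ⇒ 241 is inert.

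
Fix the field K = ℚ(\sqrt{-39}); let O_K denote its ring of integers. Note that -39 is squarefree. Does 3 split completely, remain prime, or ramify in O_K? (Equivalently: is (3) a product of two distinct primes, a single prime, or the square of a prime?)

-39 mod 4 = 1, hence disc K = -39 and O_K = ℤ[(1+√-39)/2].
disc(K) = -39 = 3·(-13), so p = 3 is ramified.

p ramifies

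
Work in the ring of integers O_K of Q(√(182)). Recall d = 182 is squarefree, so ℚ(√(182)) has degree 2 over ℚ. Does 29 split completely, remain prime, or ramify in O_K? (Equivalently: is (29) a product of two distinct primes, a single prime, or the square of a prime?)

182 mod 4 = 2, hence disc K = 4·182 = 728 and O_K = ℤ[√182].
disc(K) = 728 is not divisible by 29; 29 is unramified.
Compute (182/29) via Euler: 8^((29-1)/2) mod 29 = 28, so (182/29) = -1.
Legendre symbol -1 ⇒ 29 is inert.

remains prime (inert)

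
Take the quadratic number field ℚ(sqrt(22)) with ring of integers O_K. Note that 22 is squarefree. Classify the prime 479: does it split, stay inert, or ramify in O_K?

split

d = 22 ≡ 2 (mod 4), so O_K = ℤ[√22] and disc(K) = 4d = 88.
479 ∤ 88, so 479 is unramified.
Legendre symbol by Euler's criterion: (22/479) ≡ 22^239 ≡ 1 (mod 479), i.e. (22/479) = 1.
d is a quadratic residue mod p, hence 479 splits in O_K.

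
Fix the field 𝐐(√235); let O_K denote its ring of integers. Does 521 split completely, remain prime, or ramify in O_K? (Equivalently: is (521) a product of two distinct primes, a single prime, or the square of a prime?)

d = 235 ≡ 3 (mod 4), so O_K = ℤ[√235] and disc(K) = 4d = 940.
521 ∤ 940, so 521 is unramified.
(235/521) = 235^260 mod 521 = 1, giving Legendre symbol 1.
Legendre symbol 1 ⇒ 521 is split.

split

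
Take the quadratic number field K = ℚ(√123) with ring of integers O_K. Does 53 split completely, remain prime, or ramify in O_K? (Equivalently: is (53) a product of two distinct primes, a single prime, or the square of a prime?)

123 mod 4 = 3, hence disc K = 4·123 = 492 and O_K = ℤ[√123].
disc(K) = 492 is not divisible by 53; 53 is unramified.
Legendre symbol by Euler's criterion: (123/53) ≡ 123^26 ≡ 1 (mod 53), i.e. (123/53) = 1.
Legendre symbol 1 ⇒ 53 is split.

splits completely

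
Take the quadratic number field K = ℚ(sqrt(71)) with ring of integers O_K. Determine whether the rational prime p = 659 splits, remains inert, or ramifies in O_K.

Since 71 ≢ 1 mod 4, the ring of integers is ℤ[√71] with discriminant 4·71 = 284.
disc(K) = 284 is not divisible by 659; 659 is unramified.
Legendre symbol by Euler's criterion: (71/659) ≡ 71^329 ≡ 658 (mod 659), i.e. (71/659) = -1.
(71/659) = -1, so 659 is inert.

remains prime (inert)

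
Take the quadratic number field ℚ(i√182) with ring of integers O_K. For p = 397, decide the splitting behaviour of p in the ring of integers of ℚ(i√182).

remains prime (inert)

-182 mod 4 = 2, hence disc K = 4·(-182) = -728 and O_K = ℤ[√-182].
397 ∤ -728, so 397 is unramified.
Compute (-182/397) via Euler: 215^((397-1)/2) mod 397 = 396, so (-182/397) = -1.
Legendre symbol -1 ⇒ 397 is inert.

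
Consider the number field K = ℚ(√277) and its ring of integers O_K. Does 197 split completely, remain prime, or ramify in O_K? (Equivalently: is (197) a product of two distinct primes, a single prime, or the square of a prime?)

197 remains inert

d = 277 ≡ 1 (mod 4), so O_K = ℤ[(1+√277)/2] and disc(K) = d = 277.
Since gcd(197, 277) = 1 the prime 197 does not ramify.
Euler's criterion: 277^98 mod 197 = 196. Thus (277|197) = -1.
(277/197) = -1, so 197 is inert.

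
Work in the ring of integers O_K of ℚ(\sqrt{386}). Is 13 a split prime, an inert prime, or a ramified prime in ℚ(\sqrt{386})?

splits completely

Since 386 ≢ 1 mod 4, the ring of integers is ℤ[√386] with discriminant 4·386 = 1544.
Since gcd(13, 1544) = 1 the prime 13 does not ramify.
Legendre symbol by Euler's criterion: (386/13) ≡ 386^6 ≡ 1 (mod 13), i.e. (386/13) = 1.
d is a quadratic residue mod p, hence 13 splits in O_K.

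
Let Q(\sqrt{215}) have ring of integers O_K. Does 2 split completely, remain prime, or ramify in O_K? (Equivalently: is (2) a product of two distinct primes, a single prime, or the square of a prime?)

215 mod 4 = 3, hence disc K = 4·215 = 860 and O_K = ℤ[√215].
Ramification test: 2 | 860. The prime 2 ramifies in K.

2 is ramified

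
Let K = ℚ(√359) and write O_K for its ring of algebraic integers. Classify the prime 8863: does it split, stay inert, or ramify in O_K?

remains prime (inert)

359 mod 4 = 3, hence disc K = 4·359 = 1436 and O_K = ℤ[√359].
disc(K) = 1436 is not divisible by 8863; 8863 is unramified.
Legendre symbol by Euler's criterion: (359/8863) ≡ 359^4431 ≡ 8862 (mod 8863), i.e. (359/8863) = -1.
d is a non-residue mod p, hence 8863 remains inert in O_K.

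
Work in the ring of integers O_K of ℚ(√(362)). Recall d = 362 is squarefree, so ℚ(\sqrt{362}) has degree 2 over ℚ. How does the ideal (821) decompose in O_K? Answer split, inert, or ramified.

Since 362 ≢ 1 mod 4, the ring of integers is ℤ[√362] with discriminant 4·362 = 1448.
disc(K) = 1448 is not divisible by 821; 821 is unramified.
Compute (362/821) via Euler: 362^((821-1)/2) mod 821 = 1, so (362/821) = 1.
Legendre symbol 1 ⇒ 821 is split.

split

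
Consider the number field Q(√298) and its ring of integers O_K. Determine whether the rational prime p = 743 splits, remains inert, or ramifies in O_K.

d = 298 ≡ 2 (mod 4), so O_K = ℤ[√298] and disc(K) = 4d = 1192.
743 ∤ 1192, so 743 is unramified.
Legendre symbol by Euler's criterion: (298/743) ≡ 298^371 ≡ 742 (mod 743), i.e. (298/743) = -1.
Legendre symbol -1 ⇒ 743 is inert.

inert — (743) stays prime in O_K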